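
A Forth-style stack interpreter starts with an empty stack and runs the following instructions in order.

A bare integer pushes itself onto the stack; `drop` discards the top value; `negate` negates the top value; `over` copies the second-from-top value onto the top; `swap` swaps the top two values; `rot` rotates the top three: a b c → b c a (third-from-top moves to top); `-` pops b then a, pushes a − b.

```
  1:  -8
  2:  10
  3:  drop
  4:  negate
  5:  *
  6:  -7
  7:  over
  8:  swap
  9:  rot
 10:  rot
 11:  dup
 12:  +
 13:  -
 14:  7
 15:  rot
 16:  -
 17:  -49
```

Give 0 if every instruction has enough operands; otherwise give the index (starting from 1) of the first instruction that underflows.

5

-8     -> [-8]
10     -> [-8, 10]
drop   -> [-8]
negate -> [8]
*  — needs 2 operands, stack has 1 → underflow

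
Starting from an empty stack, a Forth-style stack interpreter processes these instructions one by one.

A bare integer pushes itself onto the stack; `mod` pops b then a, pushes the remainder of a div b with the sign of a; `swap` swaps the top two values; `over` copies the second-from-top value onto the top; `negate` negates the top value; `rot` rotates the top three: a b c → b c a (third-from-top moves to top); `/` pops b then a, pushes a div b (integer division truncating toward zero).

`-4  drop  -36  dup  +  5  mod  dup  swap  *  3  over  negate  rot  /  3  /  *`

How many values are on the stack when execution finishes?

1

-4     → -4
drop   → (empty)
-36    → -36
dup    → -36 -36
+      → -72
5      → -72 5
mod    → -2
dup    → -2 -2
swap   → -2 -2
*      → 4
3      → 4 3
over   → 4 3 4
negate → 4 3 -4
rot    → 3 -4 4
/      → 3 -1
3      → 3 -1 3
/      → 3 0
*      → 0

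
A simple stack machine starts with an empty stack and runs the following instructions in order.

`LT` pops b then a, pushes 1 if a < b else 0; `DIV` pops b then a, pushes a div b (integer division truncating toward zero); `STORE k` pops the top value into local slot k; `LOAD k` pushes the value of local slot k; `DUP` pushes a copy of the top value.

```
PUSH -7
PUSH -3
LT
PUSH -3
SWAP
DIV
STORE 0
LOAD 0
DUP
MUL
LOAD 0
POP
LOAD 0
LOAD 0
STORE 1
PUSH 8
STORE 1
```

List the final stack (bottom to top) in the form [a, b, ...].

PUSH -7 -> -7
PUSH -3 -> -7 -3
LT      -> 1
PUSH -3 -> 1 -3
SWAP    -> -3 1
DIV     -> -3
STORE 0 -> (empty)
LOAD 0  -> -3
DUP     -> -3 -3
MUL     -> 9
LOAD 0  -> 9 -3
POP     -> 9
LOAD 0  -> 9 -3
LOAD 0  -> 9 -3 -3
STORE 1 -> 9 -3
PUSH 8  -> 9 -3 8
STORE 1 -> 9 -3

[9, -3]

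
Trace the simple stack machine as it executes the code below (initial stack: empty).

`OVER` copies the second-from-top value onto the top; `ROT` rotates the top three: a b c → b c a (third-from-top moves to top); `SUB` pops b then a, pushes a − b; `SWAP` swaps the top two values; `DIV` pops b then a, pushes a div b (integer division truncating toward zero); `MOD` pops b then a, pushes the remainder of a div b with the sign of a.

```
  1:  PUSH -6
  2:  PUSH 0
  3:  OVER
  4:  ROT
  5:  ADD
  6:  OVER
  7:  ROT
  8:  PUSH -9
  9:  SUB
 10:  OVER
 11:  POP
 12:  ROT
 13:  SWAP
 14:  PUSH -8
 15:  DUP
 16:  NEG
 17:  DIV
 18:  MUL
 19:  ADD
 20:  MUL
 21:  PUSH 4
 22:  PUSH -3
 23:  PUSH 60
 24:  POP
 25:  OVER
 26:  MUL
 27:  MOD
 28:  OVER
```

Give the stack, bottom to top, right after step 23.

[0, 4, -3, 60]

PUSH -6 : [-6]
PUSH 0  : [-6, 0]
OVER    : [-6, 0, -6]
ROT     : [0, -6, -6]
ADD     : [0, -12]
OVER    : [0, -12, 0]
ROT     : [-12, 0, 0]
PUSH -9 : [-12, 0, 0, -9]
SUB     : [-12, 0, 9]
OVER    : [-12, 0, 9, 0]
POP     : [-12, 0, 9]
ROT     : [0, 9, -12]
SWAP    : [0, -12, 9]
PUSH -8 : [0, -12, 9, -8]
DUP     : [0, -12, 9, -8, -8]
NEG     : [0, -12, 9, -8, 8]
DIV     : [0, -12, 9, -1]
MUL     : [0, -12, -9]
ADD     : [0, -21]
MUL     : [0]
PUSH 4  : [0, 4]
PUSH -3 : [0, 4, -3]
PUSH 60 : [0, 4, -3, 60]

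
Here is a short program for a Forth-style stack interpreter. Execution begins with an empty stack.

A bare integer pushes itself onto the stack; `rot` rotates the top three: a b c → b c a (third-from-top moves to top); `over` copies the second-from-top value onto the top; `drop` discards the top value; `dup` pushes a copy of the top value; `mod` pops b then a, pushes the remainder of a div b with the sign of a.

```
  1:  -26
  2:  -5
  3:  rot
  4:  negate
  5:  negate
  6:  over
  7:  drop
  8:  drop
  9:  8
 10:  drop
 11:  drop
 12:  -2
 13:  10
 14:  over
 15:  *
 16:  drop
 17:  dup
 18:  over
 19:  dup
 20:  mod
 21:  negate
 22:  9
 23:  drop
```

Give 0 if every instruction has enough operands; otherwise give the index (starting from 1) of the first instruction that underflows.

3

-26 → -26
-5  → -26 -5
rot  — needs 3 operands, stack has 2 → underflow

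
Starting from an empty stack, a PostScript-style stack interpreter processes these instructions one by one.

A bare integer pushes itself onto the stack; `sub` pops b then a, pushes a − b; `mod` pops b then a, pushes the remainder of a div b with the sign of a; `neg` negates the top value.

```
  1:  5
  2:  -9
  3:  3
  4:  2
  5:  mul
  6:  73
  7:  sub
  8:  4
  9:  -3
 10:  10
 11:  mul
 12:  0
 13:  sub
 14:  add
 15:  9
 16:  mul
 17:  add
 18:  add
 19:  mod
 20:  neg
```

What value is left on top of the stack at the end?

-5

5   -> [5]
-9  -> [5, -9]
3   -> [5, -9, 3]
2   -> [5, -9, 3, 2]
mul -> [5, -9, 6]
73  -> [5, -9, 6, 73]
sub -> [5, -9, -67]
4   -> [5, -9, -67, 4]
-3  -> [5, -9, -67, 4, -3]
10  -> [5, -9, -67, 4, -3, 10]
mul -> [5, -9, -67, 4, -30]
0   -> [5, -9, -67, 4, -30, 0]
sub -> [5, -9, -67, 4, -30]
add -> [5, -9, -67, -26]
9   -> [5, -9, -67, -26, 9]
mul -> [5, -9, -67, -234]
add -> [5, -9, -301]
add -> [5, -310]
mod -> [5]
neg -> [-5]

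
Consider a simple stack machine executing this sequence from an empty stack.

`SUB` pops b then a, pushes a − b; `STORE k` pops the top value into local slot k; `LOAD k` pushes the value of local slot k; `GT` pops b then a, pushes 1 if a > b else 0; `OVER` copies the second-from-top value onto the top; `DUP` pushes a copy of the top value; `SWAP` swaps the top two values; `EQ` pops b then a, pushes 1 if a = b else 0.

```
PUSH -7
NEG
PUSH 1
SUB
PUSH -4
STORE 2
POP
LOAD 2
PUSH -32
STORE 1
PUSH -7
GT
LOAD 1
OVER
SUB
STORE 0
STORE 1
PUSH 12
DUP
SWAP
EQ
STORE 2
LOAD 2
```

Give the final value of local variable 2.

1

PUSH -7  -> [-7]
NEG      -> [7]
PUSH 1   -> [7, 1]
SUB      -> [6]
PUSH -4  -> [6, -4]
STORE 2  -> [6]
POP      -> []
LOAD 2   -> [-4]
PUSH -32 -> [-4, -32]
STORE 1  -> [-4]
PUSH -7  -> [-4, -7]
GT       -> [1]
LOAD 1   -> [1, -32]
OVER     -> [1, -32, 1]
SUB      -> [1, -33]
STORE 0  -> [1]
STORE 1  -> []
PUSH 12  -> [12]
DUP      -> [12, 12]
SWAP     -> [12, 12]
EQ       -> [1]
STORE 2  -> []
LOAD 2   -> [1]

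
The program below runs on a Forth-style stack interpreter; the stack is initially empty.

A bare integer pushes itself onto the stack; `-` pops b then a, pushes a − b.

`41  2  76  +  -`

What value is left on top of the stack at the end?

-37

41 : 41
2  : 41 2
76 : 41 2 76
+  : 41 78
-  : -37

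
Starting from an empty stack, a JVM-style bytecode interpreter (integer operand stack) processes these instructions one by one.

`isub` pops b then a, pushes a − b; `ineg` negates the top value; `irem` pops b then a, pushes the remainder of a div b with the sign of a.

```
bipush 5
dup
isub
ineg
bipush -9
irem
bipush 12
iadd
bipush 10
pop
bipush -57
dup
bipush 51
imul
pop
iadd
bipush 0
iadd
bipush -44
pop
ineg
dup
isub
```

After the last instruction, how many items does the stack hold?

bipush 5   -> [5]
dup        -> [5, 5]
isub       -> [0]
ineg       -> [0]
bipush -9  -> [0, -9]
irem       -> [0]
bipush 12  -> [0, 12]
iadd       -> [12]
bipush 10  -> [12, 10]
pop        -> [12]
bipush -57 -> [12, -57]
dup        -> [12, -57, -57]
bipush 51  -> [12, -57, -57, 51]
imul       -> [12, -57, -2907]
pop        -> [12, -57]
iadd       -> [-45]
bipush 0   -> [-45, 0]
iadd       -> [-45]
bipush -44 -> [-45, -44]
pop        -> [-45]
ineg       -> [45]
dup        -> [45, 45]
isub       -> [0]

1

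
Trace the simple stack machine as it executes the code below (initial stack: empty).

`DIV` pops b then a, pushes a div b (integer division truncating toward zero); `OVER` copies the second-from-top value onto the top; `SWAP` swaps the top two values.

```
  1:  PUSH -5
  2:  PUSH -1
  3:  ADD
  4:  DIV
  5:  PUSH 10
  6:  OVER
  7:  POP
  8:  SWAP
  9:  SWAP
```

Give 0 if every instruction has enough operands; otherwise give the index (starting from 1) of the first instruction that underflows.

4

PUSH -5 → -5
PUSH -1 → -5 -1
ADD     → -6
DIV  — needs 2 operands, stack has 1 → underflow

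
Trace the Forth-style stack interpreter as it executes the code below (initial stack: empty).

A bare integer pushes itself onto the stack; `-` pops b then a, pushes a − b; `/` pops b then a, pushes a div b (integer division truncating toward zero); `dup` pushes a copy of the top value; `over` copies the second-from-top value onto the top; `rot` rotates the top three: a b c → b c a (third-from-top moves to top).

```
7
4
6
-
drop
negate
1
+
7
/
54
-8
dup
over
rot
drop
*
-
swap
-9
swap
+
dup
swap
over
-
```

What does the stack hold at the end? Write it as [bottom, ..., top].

[-10, -9, 0]

7      : 7
4      : 7 4
6      : 7 4 6
-      : 7 -2
drop   : 7
negate : -7
1      : -7 1
+      : -6
7      : -6 7
/      : 0
54     : 0 54
-8     : 0 54 -8
dup    : 0 54 -8 -8
over   : 0 54 -8 -8 -8
rot    : 0 54 -8 -8 -8
drop   : 0 54 -8 -8
*      : 0 54 64
-      : 0 -10
swap   : -10 0
-9     : -10 0 -9
swap   : -10 -9 0
+      : -10 -9
dup    : -10 -9 -9
swap   : -10 -9 -9
over   : -10 -9 -9 -9
-      : -10 -9 0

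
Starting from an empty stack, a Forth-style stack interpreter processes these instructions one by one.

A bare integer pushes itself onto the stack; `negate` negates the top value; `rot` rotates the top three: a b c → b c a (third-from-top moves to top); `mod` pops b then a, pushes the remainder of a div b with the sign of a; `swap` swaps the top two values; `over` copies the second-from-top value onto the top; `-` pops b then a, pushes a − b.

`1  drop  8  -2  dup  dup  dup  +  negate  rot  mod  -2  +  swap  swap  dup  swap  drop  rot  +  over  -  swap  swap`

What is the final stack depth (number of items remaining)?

2

1      → 1
drop   → (empty)
8      → 8
-2     → 8 -2
dup    → 8 -2 -2
dup    → 8 -2 -2 -2
dup    → 8 -2 -2 -2 -2
+      → 8 -2 -2 -4
negate → 8 -2 -2 4
rot    → 8 -2 4 -2
mod    → 8 -2 0
-2     → 8 -2 0 -2
+      → 8 -2 -2
swap   → 8 -2 -2
swap   → 8 -2 -2
dup    → 8 -2 -2 -2
swap   → 8 -2 -2 -2
drop   → 8 -2 -2
rot    → -2 -2 8
+      → -2 6
over   → -2 6 -2
-      → -2 8
swap   → 8 -2
swap   → -2 8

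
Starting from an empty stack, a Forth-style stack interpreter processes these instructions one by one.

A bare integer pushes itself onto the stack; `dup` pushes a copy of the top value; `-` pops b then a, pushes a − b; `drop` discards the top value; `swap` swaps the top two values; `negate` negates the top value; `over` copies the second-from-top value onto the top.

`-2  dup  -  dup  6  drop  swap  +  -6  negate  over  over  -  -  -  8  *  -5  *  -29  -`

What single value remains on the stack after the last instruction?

509

-2      -2
dup     -2 -2
-       0
dup     0 0
6       0 0 6
drop    0 0
swap    0 0
+       0
-6      0 -6
negate  0 6
over    0 6 0
over    0 6 0 6
-       0 6 -6
-       0 12
-       -12
8       -12 8
*       -96
-5      -96 -5
*       480
-29     480 -29
-       509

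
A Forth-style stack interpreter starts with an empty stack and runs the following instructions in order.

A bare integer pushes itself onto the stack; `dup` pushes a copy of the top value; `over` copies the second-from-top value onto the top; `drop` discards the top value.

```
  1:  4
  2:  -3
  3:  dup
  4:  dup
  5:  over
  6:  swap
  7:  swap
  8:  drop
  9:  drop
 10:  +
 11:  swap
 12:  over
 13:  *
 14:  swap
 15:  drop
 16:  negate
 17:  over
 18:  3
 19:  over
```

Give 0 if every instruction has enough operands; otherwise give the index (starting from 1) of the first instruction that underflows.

4      → [4]
-3     → [4, -3]
dup    → [4, -3, -3]
dup    → [4, -3, -3, -3]
over   → [4, -3, -3, -3, -3]
swap   → [4, -3, -3, -3, -3]
swap   → [4, -3, -3, -3, -3]
drop   → [4, -3, -3, -3]
drop   → [4, -3, -3]
+      → [4, -6]
swap   → [-6, 4]
over   → [-6, 4, -6]
*      → [-6, -24]
swap   → [-24, -6]
drop   → [-24]
negate → [24]
over  — needs 2 operands, stack has 1 → underflow

17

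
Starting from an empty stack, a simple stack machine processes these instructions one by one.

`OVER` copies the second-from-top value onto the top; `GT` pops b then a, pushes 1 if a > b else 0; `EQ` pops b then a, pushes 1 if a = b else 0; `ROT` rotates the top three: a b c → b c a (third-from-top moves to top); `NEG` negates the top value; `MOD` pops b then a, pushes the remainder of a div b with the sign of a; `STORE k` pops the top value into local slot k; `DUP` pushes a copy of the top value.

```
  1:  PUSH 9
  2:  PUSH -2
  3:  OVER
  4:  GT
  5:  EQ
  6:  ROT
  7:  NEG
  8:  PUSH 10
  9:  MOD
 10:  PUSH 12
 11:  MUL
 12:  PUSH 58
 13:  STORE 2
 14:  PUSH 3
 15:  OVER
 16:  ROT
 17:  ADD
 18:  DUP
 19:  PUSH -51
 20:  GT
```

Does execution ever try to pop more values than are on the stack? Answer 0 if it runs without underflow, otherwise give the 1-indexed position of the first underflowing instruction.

6

PUSH 9  -> 9
PUSH -2 -> 9 -2
OVER    -> 9 -2 9
GT      -> 9 0
EQ      -> 0
ROT  — needs 3 operands, stack has 1 → underflow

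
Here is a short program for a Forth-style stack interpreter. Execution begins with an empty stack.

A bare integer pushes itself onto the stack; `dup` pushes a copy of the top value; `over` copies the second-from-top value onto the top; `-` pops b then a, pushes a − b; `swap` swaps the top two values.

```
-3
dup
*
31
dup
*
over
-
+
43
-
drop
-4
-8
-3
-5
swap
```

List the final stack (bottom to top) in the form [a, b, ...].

[-4, -8, -5, -3]

-3   : [-3]
dup  : [-3, -3]
*    : [9]
31   : [9, 31]
dup  : [9, 31, 31]
*    : [9, 961]
over : [9, 961, 9]
-    : [9, 952]
+    : [961]
43   : [961, 43]
-    : [918]
drop : []
-4   : [-4]
-8   : [-4, -8]
-3   : [-4, -8, -3]
-5   : [-4, -8, -3, -5]
swap : [-4, -8, -5, -3]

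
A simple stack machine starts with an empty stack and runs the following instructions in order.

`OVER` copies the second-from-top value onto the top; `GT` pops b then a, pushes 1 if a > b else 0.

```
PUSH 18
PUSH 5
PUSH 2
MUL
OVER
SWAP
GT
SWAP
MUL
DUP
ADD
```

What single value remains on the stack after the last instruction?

36

PUSH 18 → [18]
PUSH 5  → [18, 5]
PUSH 2  → [18, 5, 2]
MUL     → [18, 10]
OVER    → [18, 10, 18]
SWAP    → [18, 18, 10]
GT      → [18, 1]
SWAP    → [1, 18]
MUL     → [18]
DUP     → [18, 18]
ADD     → [36]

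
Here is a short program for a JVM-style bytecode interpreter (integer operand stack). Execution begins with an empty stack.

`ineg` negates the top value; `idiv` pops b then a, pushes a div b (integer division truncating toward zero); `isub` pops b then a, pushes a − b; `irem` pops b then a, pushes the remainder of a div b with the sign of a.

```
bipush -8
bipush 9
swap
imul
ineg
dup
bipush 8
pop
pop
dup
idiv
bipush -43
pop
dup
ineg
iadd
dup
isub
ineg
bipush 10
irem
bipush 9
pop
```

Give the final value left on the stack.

0

bipush -8  : [-8]
bipush 9   : [-8, 9]
swap       : [9, -8]
imul       : [-72]
ineg       : [72]
dup        : [72, 72]
bipush 8   : [72, 72, 8]
pop        : [72, 72]
pop        : [72]
dup        : [72, 72]
idiv       : [1]
bipush -43 : [1, -43]
pop        : [1]
dup        : [1, 1]
ineg       : [1, -1]
iadd       : [0]
dup        : [0, 0]
isub       : [0]
ineg       : [0]
bipush 10  : [0, 10]
irem       : [0]
bipush 9   : [0, 9]
pop        : [0]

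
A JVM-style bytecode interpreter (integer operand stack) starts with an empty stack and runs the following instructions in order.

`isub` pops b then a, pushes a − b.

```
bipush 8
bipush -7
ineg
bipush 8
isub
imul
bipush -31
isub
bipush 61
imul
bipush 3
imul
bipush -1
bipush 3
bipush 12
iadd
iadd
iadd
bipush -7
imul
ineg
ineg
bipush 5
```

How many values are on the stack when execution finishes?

2

bipush 8    8
bipush -7   8 -7
ineg        8 7
bipush 8    8 7 8
isub        8 -1
imul        -8
bipush -31  -8 -31
isub        23
bipush 61   23 61
imul        1403
bipush 3    1403 3
imul        4209
bipush -1   4209 -1
bipush 3    4209 -1 3
bipush 12   4209 -1 3 12
iadd        4209 -1 15
iadd        4209 14
iadd        4223
bipush -7   4223 -7
imul        -29561
ineg        29561
ineg        -29561
bipush 5    -29561 5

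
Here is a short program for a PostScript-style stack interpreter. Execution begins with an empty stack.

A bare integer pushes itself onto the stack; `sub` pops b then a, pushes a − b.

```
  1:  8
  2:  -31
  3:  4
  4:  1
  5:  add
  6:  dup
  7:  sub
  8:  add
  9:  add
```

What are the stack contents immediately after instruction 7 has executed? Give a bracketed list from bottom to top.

8   : [8]
-31 : [8, -31]
4   : [8, -31, 4]
1   : [8, -31, 4, 1]
add : [8, -31, 5]
dup : [8, -31, 5, 5]
sub : [8, -31, 0]

[8, -31, 0]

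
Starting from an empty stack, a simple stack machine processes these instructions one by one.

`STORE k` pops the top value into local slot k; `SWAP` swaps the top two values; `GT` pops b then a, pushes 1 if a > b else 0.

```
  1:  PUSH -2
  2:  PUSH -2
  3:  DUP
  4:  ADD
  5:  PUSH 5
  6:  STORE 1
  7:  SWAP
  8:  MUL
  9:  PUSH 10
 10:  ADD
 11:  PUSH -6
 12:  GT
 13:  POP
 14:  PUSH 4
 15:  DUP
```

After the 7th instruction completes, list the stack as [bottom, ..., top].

[-4, -2]

PUSH -2 : -2
PUSH -2 : -2 -2
DUP     : -2 -2 -2
ADD     : -2 -4
PUSH 5  : -2 -4 5
STORE 1 : -2 -4
SWAP    : -4 -2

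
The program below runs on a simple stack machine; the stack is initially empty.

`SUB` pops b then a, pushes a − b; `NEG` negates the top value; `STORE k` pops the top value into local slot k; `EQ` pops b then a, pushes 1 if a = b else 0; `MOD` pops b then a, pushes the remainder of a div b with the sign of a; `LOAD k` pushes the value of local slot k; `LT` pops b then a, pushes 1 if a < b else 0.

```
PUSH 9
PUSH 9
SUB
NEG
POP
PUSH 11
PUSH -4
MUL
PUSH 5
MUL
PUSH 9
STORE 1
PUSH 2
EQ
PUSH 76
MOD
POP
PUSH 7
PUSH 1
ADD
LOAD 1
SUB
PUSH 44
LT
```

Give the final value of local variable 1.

9

PUSH 9  : [9]
PUSH 9  : [9, 9]
SUB     : [0]
NEG     : [0]
POP     : []
PUSH 11 : [11]
PUSH -4 : [11, -4]
MUL     : [-44]
PUSH 5  : [-44, 5]
MUL     : [-220]
PUSH 9  : [-220, 9]
STORE 1 : [-220]
PUSH 2  : [-220, 2]
EQ      : [0]
PUSH 76 : [0, 76]
MOD     : [0]
POP     : []
PUSH 7  : [7]
PUSH 1  : [7, 1]
ADD     : [8]
LOAD 1  : [8, 9]
SUB     : [-1]
PUSH 44 : [-1, 44]
LT      : [1]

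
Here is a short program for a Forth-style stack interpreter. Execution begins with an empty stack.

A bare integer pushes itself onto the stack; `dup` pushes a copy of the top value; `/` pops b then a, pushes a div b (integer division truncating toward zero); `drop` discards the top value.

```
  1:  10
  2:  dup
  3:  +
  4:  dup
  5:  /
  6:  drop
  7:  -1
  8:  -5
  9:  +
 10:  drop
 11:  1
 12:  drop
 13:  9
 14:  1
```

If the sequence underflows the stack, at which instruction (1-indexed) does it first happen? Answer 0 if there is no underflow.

10   -> [10]
dup  -> [10, 10]
+    -> [20]
dup  -> [20, 20]
/    -> [1]
drop -> []
-1   -> [-1]
-5   -> [-1, -5]
+    -> [-6]
drop -> []
1    -> [1]
drop -> []
9    -> [9]
1    -> [9, 1]

0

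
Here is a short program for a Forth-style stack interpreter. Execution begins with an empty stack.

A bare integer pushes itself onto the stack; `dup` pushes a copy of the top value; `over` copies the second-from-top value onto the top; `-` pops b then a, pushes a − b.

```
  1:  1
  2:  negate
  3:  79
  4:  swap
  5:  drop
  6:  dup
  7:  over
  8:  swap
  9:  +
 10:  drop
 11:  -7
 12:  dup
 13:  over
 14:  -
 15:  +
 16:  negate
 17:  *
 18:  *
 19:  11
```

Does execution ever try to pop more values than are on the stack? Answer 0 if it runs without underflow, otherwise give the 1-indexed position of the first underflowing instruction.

1      -> [1]
negate -> [-1]
79     -> [-1, 79]
swap   -> [79, -1]
drop   -> [79]
dup    -> [79, 79]
over   -> [79, 79, 79]
swap   -> [79, 79, 79]
+      -> [79, 158]
drop   -> [79]
-7     -> [79, -7]
dup    -> [79, -7, -7]
over   -> [79, -7, -7, -7]
-      -> [79, -7, 0]
+      -> [79, -7]
negate -> [79, 7]
*      -> [553]
*  — needs 2 operands, stack has 1 → underflow

18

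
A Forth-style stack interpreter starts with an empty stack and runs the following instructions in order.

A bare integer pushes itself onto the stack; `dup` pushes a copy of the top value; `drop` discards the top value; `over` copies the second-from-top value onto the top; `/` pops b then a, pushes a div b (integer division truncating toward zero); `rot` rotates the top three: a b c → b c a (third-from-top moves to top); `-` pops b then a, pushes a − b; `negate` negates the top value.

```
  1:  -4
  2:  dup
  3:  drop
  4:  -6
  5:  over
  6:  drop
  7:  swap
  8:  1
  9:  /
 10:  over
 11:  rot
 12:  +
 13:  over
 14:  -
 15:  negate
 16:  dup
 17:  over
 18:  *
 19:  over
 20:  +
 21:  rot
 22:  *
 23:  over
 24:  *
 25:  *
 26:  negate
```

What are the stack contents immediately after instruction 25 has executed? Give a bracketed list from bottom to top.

[-18432]

-4     → [-4]
dup    → [-4, -4]
drop   → [-4]
-6     → [-4, -6]
over   → [-4, -6, -4]
drop   → [-4, -6]
swap   → [-6, -4]
1      → [-6, -4, 1]
/      → [-6, -4]
over   → [-6, -4, -6]
rot    → [-4, -6, -6]
+      → [-4, -12]
over   → [-4, -12, -4]
-      → [-4, -8]
negate → [-4, 8]
dup    → [-4, 8, 8]
over   → [-4, 8, 8, 8]
*      → [-4, 8, 64]
over   → [-4, 8, 64, 8]
+      → [-4, 8, 72]
rot    → [8, 72, -4]
*      → [8, -288]
over   → [8, -288, 8]
*      → [8, -2304]
*      → [-18432]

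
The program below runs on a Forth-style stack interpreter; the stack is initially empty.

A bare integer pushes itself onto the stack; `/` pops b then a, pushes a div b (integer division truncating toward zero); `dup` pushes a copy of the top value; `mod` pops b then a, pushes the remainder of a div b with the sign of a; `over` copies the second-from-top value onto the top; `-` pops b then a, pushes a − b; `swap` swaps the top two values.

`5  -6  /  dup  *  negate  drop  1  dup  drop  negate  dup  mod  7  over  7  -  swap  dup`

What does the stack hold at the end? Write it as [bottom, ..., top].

[0, -7, 7, 7]

5      : [5]
-6     : [5, -6]
/      : [0]
dup    : [0, 0]
*      : [0]
negate : [0]
drop   : []
1      : [1]
dup    : [1, 1]
drop   : [1]
negate : [-1]
dup    : [-1, -1]
mod    : [0]
7      : [0, 7]
over   : [0, 7, 0]
7      : [0, 7, 0, 7]
-      : [0, 7, -7]
swap   : [0, -7, 7]
dup    : [0, -7, 7, 7]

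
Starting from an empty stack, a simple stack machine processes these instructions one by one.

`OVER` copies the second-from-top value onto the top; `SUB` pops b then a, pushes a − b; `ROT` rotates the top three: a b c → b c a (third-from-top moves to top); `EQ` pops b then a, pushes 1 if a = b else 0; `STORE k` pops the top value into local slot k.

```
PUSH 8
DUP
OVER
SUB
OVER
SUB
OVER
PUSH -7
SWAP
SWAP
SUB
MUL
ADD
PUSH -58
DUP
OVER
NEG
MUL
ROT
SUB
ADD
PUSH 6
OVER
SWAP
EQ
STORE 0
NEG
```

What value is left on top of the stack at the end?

3310

PUSH 8   : 8
DUP      : 8 8
OVER     : 8 8 8
SUB      : 8 0
OVER     : 8 0 8
SUB      : 8 -8
OVER     : 8 -8 8
PUSH -7  : 8 -8 8 -7
SWAP     : 8 -8 -7 8
SWAP     : 8 -8 8 -7
SUB      : 8 -8 15
MUL      : 8 -120
ADD      : -112
PUSH -58 : -112 -58
DUP      : -112 -58 -58
OVER     : -112 -58 -58 -58
NEG      : -112 -58 -58 58
MUL      : -112 -58 -3364
ROT      : -58 -3364 -112
SUB      : -58 -3252
ADD      : -3310
PUSH 6   : -3310 6
OVER     : -3310 6 -3310
SWAP     : -3310 -3310 6
EQ       : -3310 0
STORE 0  : -3310
NEG      : 3310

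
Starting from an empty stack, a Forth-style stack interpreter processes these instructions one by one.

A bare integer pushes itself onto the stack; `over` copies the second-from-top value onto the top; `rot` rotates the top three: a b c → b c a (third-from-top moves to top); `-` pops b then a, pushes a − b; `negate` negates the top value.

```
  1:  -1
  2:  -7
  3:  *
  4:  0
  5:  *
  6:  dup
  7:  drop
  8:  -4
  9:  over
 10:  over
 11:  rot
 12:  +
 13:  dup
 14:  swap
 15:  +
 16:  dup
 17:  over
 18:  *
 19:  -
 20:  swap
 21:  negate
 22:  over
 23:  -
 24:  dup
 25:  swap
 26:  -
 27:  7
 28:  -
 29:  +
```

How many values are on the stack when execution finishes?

2

-1     : -1
-7     : -1 -7
*      : 7
0      : 7 0
*      : 0
dup    : 0 0
drop   : 0
-4     : 0 -4
over   : 0 -4 0
over   : 0 -4 0 -4
rot    : 0 0 -4 -4
+      : 0 0 -8
dup    : 0 0 -8 -8
swap   : 0 0 -8 -8
+      : 0 0 -16
dup    : 0 0 -16 -16
over   : 0 0 -16 -16 -16
*      : 0 0 -16 256
-      : 0 0 -272
swap   : 0 -272 0
negate : 0 -272 0
over   : 0 -272 0 -272
-      : 0 -272 272
dup    : 0 -272 272 272
swap   : 0 -272 272 272
-      : 0 -272 0
7      : 0 -272 0 7
-      : 0 -272 -7
+      : 0 -279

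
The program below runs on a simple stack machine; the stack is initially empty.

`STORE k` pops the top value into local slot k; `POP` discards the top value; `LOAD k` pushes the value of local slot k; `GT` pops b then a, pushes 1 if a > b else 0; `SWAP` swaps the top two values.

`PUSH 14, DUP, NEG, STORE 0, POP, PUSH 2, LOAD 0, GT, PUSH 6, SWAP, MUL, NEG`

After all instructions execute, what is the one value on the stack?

PUSH 14 : [14]
DUP     : [14, 14]
NEG     : [14, -14]
STORE 0 : [14]
POP     : []
PUSH 2  : [2]
LOAD 0  : [2, -14]
GT      : [1]
PUSH 6  : [1, 6]
SWAP    : [6, 1]
MUL     : [6]
NEG     : [-6]

-6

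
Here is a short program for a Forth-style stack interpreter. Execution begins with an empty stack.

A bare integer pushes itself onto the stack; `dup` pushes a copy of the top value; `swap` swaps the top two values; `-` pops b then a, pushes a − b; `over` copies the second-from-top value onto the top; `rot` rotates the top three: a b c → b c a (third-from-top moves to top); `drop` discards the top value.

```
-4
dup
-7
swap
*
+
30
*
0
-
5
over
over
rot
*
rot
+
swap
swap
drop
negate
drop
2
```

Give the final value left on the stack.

-4     : [-4]
dup    : [-4, -4]
-7     : [-4, -4, -7]
swap   : [-4, -7, -4]
*      : [-4, 28]
+      : [24]
30     : [24, 30]
*      : [720]
0      : [720, 0]
-      : [720]
5      : [720, 5]
over   : [720, 5, 720]
over   : [720, 5, 720, 5]
rot    : [720, 720, 5, 5]
*      : [720, 720, 25]
rot    : [720, 25, 720]
+      : [720, 745]
swap   : [745, 720]
swap   : [720, 745]
drop   : [720]
negate : [-720]
drop   : []
2      : [2]

2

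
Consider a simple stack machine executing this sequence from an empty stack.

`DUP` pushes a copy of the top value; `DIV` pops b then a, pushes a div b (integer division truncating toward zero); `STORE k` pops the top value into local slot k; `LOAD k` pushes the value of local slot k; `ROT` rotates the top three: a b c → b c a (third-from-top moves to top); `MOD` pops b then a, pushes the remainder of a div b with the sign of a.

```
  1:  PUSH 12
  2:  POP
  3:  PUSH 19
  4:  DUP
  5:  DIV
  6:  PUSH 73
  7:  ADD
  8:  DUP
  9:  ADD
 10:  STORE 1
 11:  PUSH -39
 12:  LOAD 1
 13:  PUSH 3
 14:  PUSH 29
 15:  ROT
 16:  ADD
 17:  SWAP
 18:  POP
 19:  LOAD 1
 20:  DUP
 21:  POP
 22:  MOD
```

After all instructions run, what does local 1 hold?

148

PUSH 12  → 12
POP      → (empty)
PUSH 19  → 19
DUP      → 19 19
DIV      → 1
PUSH 73  → 1 73
ADD      → 74
DUP      → 74 74
ADD      → 148
STORE 1  → (empty)
PUSH -39 → -39
LOAD 1   → -39 148
PUSH 3   → -39 148 3
PUSH 29  → -39 148 3 29
ROT      → -39 3 29 148
ADD      → -39 3 177
SWAP     → -39 177 3
POP      → -39 177
LOAD 1   → -39 177 148
DUP      → -39 177 148 148
POP      → -39 177 148
MOD      → -39 29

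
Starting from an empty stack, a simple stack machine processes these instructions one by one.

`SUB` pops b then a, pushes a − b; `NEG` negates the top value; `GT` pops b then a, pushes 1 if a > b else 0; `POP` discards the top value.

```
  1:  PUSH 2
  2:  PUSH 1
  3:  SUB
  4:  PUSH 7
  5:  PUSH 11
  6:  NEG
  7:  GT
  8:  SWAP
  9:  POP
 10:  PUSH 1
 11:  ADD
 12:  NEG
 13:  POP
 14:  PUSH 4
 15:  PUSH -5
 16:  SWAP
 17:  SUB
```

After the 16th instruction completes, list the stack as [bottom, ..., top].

PUSH 2  -> [2]
PUSH 1  -> [2, 1]
SUB     -> [1]
PUSH 7  -> [1, 7]
PUSH 11 -> [1, 7, 11]
NEG     -> [1, 7, -11]
GT      -> [1, 1]
SWAP    -> [1, 1]
POP     -> [1]
PUSH 1  -> [1, 1]
ADD     -> [2]
NEG     -> [-2]
POP     -> []
PUSH 4  -> [4]
PUSH -5 -> [4, -5]
SWAP    -> [-5, 4]

[-5, 4]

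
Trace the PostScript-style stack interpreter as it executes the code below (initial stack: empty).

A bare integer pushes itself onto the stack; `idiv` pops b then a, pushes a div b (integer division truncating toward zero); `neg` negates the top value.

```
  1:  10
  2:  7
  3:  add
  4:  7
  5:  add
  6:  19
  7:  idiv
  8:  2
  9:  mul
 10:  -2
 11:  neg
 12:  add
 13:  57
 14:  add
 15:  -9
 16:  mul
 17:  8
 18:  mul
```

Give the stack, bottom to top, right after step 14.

[61]

10   → 10
7    → 10 7
add  → 17
7    → 17 7
add  → 24
19   → 24 19
idiv → 1
2    → 1 2
mul  → 2
-2   → 2 -2
neg  → 2 2
add  → 4
57   → 4 57
add  → 61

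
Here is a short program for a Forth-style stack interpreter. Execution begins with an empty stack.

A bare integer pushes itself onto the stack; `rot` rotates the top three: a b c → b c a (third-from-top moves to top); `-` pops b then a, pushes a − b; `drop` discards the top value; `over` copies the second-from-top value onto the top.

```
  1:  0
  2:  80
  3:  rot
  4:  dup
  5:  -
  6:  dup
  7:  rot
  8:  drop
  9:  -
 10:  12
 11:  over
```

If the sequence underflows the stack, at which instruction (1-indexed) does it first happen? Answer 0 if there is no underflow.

0   [0]
80  [0, 80]
rot  — needs 3 operands, stack has 2 → underflow

3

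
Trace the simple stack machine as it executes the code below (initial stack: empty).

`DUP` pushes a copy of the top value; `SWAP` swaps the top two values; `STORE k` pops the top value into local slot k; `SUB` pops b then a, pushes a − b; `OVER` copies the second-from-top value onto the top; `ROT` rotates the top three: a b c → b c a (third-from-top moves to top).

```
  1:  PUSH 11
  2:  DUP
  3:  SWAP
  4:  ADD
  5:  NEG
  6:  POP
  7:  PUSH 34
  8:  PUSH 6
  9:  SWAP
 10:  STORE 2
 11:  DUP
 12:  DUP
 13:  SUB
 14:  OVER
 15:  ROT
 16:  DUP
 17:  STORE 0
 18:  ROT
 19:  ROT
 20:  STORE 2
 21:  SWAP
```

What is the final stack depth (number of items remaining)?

2

PUSH 11 → [11]
DUP     → [11, 11]
SWAP    → [11, 11]
ADD     → [22]
NEG     → [-22]
POP     → []
PUSH 34 → [34]
PUSH 6  → [34, 6]
SWAP    → [6, 34]
STORE 2 → [6]
DUP     → [6, 6]
DUP     → [6, 6, 6]
SUB     → [6, 0]
OVER    → [6, 0, 6]
ROT     → [0, 6, 6]
DUP     → [0, 6, 6, 6]
STORE 0 → [0, 6, 6]
ROT     → [6, 6, 0]
ROT     → [6, 0, 6]
STORE 2 → [6, 0]
SWAP    → [0, 6]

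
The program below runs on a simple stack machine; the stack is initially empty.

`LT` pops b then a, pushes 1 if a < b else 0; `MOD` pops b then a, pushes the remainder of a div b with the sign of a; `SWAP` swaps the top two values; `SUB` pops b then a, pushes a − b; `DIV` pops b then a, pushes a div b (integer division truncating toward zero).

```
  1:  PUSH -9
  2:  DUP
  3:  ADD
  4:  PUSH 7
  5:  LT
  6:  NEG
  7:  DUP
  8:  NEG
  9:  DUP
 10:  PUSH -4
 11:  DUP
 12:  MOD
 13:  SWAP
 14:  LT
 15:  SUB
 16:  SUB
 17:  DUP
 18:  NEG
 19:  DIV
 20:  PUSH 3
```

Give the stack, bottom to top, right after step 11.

PUSH -9  -9
DUP      -9 -9
ADD      -18
PUSH 7   -18 7
LT       1
NEG      -1
DUP      -1 -1
NEG      -1 1
DUP      -1 1 1
PUSH -4  -1 1 1 -4
DUP      -1 1 1 -4 -4

[-1, 1, 1, -4, -4]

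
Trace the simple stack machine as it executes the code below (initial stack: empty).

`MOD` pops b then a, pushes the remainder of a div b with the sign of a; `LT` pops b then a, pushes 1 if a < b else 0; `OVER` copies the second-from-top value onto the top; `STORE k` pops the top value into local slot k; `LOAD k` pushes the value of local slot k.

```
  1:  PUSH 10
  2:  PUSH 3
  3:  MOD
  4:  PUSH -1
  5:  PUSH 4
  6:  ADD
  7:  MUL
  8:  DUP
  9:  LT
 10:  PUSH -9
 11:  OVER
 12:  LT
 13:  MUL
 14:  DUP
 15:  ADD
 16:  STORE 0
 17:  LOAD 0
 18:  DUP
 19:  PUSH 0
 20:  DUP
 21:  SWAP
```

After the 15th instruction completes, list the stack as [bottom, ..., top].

[0]

PUSH 10 : [10]
PUSH 3  : [10, 3]
MOD     : [1]
PUSH -1 : [1, -1]
PUSH 4  : [1, -1, 4]
ADD     : [1, 3]
MUL     : [3]
DUP     : [3, 3]
LT      : [0]
PUSH -9 : [0, -9]
OVER    : [0, -9, 0]
LT      : [0, 1]
MUL     : [0]
DUP     : [0, 0]
ADD     : [0]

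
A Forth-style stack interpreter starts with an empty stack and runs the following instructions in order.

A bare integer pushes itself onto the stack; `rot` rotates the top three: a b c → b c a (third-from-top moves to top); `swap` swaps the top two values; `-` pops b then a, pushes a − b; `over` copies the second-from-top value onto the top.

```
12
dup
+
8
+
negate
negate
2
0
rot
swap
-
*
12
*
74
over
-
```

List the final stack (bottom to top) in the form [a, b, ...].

[768, -694]

12     : [12]
dup    : [12, 12]
+      : [24]
8      : [24, 8]
+      : [32]
negate : [-32]
negate : [32]
2      : [32, 2]
0      : [32, 2, 0]
rot    : [2, 0, 32]
swap   : [2, 32, 0]
-      : [2, 32]
*      : [64]
12     : [64, 12]
*      : [768]
74     : [768, 74]
over   : [768, 74, 768]
-      : [768, -694]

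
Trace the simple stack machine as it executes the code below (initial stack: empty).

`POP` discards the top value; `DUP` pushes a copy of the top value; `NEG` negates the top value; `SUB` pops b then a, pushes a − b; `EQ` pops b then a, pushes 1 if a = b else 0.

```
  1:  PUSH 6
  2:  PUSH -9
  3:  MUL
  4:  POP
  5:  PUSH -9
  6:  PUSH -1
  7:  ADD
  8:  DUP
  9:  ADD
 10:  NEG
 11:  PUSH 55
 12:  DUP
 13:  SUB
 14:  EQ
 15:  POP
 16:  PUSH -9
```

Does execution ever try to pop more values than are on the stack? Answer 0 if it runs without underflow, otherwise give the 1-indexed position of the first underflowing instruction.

PUSH 6  -> 6
PUSH -9 -> 6 -9
MUL     -> -54
POP     -> (empty)
PUSH -9 -> -9
PUSH -1 -> -9 -1
ADD     -> -10
DUP     -> -10 -10
ADD     -> -20
NEG     -> 20
PUSH 55 -> 20 55
DUP     -> 20 55 55
SUB     -> 20 0
EQ      -> 0
POP     -> (empty)
PUSH -9 -> -9

0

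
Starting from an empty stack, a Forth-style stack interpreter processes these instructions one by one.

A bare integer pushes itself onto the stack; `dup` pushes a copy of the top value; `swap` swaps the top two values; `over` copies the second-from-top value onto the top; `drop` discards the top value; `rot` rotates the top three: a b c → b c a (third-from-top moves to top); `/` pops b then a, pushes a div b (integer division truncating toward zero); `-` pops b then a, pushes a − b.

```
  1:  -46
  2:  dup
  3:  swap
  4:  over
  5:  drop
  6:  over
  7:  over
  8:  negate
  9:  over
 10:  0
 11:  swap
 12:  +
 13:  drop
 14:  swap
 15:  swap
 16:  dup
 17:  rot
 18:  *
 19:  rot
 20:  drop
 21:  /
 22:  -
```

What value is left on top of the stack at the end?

-46    → [-46]
dup    → [-46, -46]
swap   → [-46, -46]
over   → [-46, -46, -46]
drop   → [-46, -46]
over   → [-46, -46, -46]
over   → [-46, -46, -46, -46]
negate → [-46, -46, -46, 46]
over   → [-46, -46, -46, 46, -46]
0      → [-46, -46, -46, 46, -46, 0]
swap   → [-46, -46, -46, 46, 0, -46]
+      → [-46, -46, -46, 46, -46]
drop   → [-46, -46, -46, 46]
swap   → [-46, -46, 46, -46]
swap   → [-46, -46, -46, 46]
dup    → [-46, -46, -46, 46, 46]
rot    → [-46, -46, 46, 46, -46]
*      → [-46, -46, 46, -2116]
rot    → [-46, 46, -2116, -46]
drop   → [-46, 46, -2116]
/      → [-46, 0]
-      → [-46]

-46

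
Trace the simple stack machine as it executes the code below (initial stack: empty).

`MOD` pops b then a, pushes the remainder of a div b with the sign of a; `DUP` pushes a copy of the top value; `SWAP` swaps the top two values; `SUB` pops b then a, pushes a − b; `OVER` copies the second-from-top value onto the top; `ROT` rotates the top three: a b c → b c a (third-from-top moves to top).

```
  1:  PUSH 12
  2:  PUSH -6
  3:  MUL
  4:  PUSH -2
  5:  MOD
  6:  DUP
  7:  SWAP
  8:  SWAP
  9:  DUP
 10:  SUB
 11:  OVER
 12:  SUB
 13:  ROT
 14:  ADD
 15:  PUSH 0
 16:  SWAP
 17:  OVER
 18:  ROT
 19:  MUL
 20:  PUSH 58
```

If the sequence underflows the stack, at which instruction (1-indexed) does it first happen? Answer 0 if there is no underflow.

13

PUSH 12 -> 12
PUSH -6 -> 12 -6
MUL     -> -72
PUSH -2 -> -72 -2
MOD     -> 0
DUP     -> 0 0
SWAP    -> 0 0
SWAP    -> 0 0
DUP     -> 0 0 0
SUB     -> 0 0
OVER    -> 0 0 0
SUB     -> 0 0
ROT  — needs 3 operands, stack has 2 → underflow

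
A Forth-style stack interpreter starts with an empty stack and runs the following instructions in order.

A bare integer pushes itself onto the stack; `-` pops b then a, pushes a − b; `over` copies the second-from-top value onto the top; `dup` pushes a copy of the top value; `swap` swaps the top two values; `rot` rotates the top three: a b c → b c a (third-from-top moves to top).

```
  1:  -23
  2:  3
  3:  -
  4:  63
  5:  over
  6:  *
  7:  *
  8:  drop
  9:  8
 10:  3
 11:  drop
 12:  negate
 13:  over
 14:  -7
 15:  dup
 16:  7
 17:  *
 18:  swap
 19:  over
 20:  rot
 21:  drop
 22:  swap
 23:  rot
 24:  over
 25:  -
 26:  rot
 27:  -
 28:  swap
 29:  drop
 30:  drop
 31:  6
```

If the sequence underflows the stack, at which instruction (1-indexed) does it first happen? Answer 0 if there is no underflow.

-23     -23
3       -23 3
-       -26
63      -26 63
over    -26 63 -26
*       -26 -1638
*       42588
drop    (empty)
8       8
3       8 3
drop    8
negate  -8
over  — needs 2 operands, stack has 1 → underflow

13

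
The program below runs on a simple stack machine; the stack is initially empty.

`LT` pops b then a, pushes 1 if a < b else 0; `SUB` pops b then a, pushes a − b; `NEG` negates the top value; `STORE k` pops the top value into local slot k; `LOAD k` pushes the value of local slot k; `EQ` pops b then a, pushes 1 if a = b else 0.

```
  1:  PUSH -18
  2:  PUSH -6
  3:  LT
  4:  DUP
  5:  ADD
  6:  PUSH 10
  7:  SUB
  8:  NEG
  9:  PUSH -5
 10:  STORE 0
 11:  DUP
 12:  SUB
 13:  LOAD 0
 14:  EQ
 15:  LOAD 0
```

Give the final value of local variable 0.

-5

PUSH -18  -18
PUSH -6   -18 -6
LT        1
DUP       1 1
ADD       2
PUSH 10   2 10
SUB       -8
NEG       8
PUSH -5   8 -5
STORE 0   8
DUP       8 8
SUB       0
LOAD 0    0 -5
EQ        0
LOAD 0    0 -5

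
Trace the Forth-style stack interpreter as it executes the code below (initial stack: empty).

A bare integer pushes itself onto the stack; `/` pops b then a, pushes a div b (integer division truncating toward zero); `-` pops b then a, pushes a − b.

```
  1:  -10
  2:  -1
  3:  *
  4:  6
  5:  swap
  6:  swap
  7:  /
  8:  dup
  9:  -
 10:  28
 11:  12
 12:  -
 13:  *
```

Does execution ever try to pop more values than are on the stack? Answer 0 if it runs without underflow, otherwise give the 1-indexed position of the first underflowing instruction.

-10  -> [-10]
-1   -> [-10, -1]
*    -> [10]
6    -> [10, 6]
swap -> [6, 10]
swap -> [10, 6]
/    -> [1]
dup  -> [1, 1]
-    -> [0]
28   -> [0, 28]
12   -> [0, 28, 12]
-    -> [0, 16]
*    -> [0]

0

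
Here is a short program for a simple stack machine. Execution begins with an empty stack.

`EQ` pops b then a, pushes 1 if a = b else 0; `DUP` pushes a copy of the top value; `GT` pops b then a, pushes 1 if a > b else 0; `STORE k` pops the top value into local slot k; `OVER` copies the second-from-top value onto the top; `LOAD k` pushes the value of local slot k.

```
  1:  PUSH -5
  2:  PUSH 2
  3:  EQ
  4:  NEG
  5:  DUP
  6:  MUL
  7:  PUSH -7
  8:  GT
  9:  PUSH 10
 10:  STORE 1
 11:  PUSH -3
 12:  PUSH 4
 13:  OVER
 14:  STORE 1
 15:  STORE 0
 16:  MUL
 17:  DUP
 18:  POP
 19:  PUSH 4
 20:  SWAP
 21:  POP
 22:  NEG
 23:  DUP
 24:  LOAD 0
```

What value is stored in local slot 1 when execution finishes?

PUSH -5 -> [-5]
PUSH 2  -> [-5, 2]
EQ      -> [0]
NEG     -> [0]
DUP     -> [0, 0]
MUL     -> [0]
PUSH -7 -> [0, -7]
GT      -> [1]
PUSH 10 -> [1, 10]
STORE 1 -> [1]
PUSH -3 -> [1, -3]
PUSH 4  -> [1, -3, 4]
OVER    -> [1, -3, 4, -3]
STORE 1 -> [1, -3, 4]
STORE 0 -> [1, -3]
MUL     -> [-3]
DUP     -> [-3, -3]
POP     -> [-3]
PUSH 4  -> [-3, 4]
SWAP    -> [4, -3]
POP     -> [4]
NEG     -> [-4]
DUP     -> [-4, -4]
LOAD 0  -> [-4, -4, 4]

-3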